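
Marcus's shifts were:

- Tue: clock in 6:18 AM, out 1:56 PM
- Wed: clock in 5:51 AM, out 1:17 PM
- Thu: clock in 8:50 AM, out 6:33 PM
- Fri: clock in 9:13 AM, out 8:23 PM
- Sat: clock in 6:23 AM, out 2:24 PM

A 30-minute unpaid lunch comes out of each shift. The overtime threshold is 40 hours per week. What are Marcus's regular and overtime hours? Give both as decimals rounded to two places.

Tue: 6:18 AM–1:56 PM = 7 h 38 min; less 30 min break → 7 h 8 min
Wed: 5:51 AM–1:17 PM = 7 h 26 min; less 30 min break → 6 h 56 min
Thu: 8:50 AM–6:33 PM = 9 h 43 min; less 30 min break → 9 h 13 min
Fri: 9:13 AM–8:23 PM = 11 h 10 min; less 30 min break → 10 h 40 min
Sat: 6:23 AM–2:24 PM = 8 h 1 min; less 30 min break → 7 h 31 min
Total worked: 41 h 28 min = 41.47 h.
Threshold 40 h → overtime 1 h 28 min, regular 40 h 0 min.

Regular 40.00 hours, overtime 1.47 hours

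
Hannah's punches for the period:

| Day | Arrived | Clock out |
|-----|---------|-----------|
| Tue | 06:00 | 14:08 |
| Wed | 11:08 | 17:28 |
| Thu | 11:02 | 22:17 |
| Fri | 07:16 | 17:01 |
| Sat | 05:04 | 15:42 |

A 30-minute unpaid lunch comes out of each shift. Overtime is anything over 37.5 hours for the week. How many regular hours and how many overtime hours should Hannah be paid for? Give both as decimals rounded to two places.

Tue: 06:00–14:08 = 8 h 8 min; less 30 min break → 7 h 38 min
Wed: 11:08–17:28 = 6 h 20 min; less 30 min break → 5 h 50 min
Thu: 11:02–22:17 = 11 h 15 min; less 30 min break → 10 h 45 min
Fri: 07:16–17:01 = 9 h 45 min; less 30 min break → 9 h 15 min
Sat: 05:04–15:42 = 10 h 38 min; less 30 min break → 10 h 8 min
Total worked: 43 h 36 min = 43.60 h.
Threshold 37.5 h → overtime 6 h 6 min, regular 37 h 30 min.

Regular 37.50 hours, overtime 6.10 hours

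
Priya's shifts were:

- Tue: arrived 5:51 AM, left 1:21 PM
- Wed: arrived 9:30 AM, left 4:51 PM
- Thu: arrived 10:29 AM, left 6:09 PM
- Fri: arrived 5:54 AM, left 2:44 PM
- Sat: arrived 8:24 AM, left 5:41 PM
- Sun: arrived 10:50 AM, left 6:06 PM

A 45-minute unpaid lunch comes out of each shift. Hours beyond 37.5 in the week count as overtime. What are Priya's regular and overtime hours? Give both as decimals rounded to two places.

Regular 37.50 hours, overtime 5.90 hours

Tue: 5:51 AM–1:21 PM = 7 h 30 min; less 45 min break → 6 h 45 min
Wed: 9:30 AM–4:51 PM = 7 h 21 min; less 45 min break → 6 h 36 min
Thu: 10:29 AM–6:09 PM = 7 h 40 min; less 45 min break → 6 h 55 min
Fri: 5:54 AM–2:44 PM = 8 h 50 min; less 45 min break → 8 h 5 min
Sat: 8:24 AM–5:41 PM = 9 h 17 min; less 45 min break → 8 h 32 min
Sun: 10:50 AM–6:06 PM = 7 h 16 min; less 45 min break → 6 h 31 min
Total worked: 43 h 24 min = 43.40 h.
Threshold 37.5 h → overtime 5 h 54 min, regular 37 h 30 min.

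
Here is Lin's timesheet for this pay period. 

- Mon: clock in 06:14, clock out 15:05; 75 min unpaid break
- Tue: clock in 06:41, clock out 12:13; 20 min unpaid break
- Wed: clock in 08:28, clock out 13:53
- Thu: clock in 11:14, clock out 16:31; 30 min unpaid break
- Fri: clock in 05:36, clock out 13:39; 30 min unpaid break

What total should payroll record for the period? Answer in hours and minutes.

30 h 33 min

Mon: 06:14–15:05 = 8 h 51 min; less 75 min break → 7 h 36 min
Tue: 06:41–12:13 = 5 h 32 min; less 20 min break → 5 h 12 min
Wed: 08:28–13:53 = 5 h 25 min
Thu: 11:14–16:31 = 5 h 17 min; less 30 min break → 4 h 47 min
Fri: 05:36–13:39 = 8 h 3 min; less 30 min break → 7 h 33 min
Total: 7 h 36 min + 5 h 12 min + 5 h 25 min + 4 h 47 min + 7 h 33 min = 30 h 33 min.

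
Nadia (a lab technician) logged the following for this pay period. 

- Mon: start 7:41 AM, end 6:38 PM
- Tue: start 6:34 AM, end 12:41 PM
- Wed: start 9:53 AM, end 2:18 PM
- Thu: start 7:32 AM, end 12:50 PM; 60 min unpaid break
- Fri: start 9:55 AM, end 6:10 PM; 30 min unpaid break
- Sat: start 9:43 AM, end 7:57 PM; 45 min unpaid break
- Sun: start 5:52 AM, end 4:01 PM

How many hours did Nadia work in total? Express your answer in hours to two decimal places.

Mon: 7:41 AM–6:38 PM = 10 h 57 min
Tue: 6:34 AM–12:41 PM = 6 h 7 min
Wed: 9:53 AM–2:18 PM = 4 h 25 min
Thu: 7:32 AM–12:50 PM = 5 h 18 min; less 60 min break → 4 h 18 min
Fri: 9:55 AM–6:10 PM = 8 h 15 min; less 30 min break → 7 h 45 min
Sat: 9:43 AM–7:57 PM = 10 h 14 min; less 45 min break → 9 h 29 min
Sun: 5:52 AM–4:01 PM = 10 h 9 min
Total: 10 h 57 min + 6 h 7 min + 4 h 25 min + 4 h 18 min + 7 h 45 min + 9 h 29 min + 10 h 9 min = 53 h 10 min.

53.17 hours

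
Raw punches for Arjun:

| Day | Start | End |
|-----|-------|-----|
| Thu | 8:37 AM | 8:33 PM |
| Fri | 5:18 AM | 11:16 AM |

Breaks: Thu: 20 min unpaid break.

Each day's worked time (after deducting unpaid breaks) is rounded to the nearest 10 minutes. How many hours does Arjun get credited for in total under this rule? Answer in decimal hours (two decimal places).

17.67 hours

Thu: 8:37 AM–8:33 PM = 11 h 56 min − 20 min = 11 h 36 min → rounds to 11 h 40 min
Fri: 5:18 AM–11:16 AM = 5 h 58 min → rounds to 6 h 0 min
Total credited: 17 h 40 min.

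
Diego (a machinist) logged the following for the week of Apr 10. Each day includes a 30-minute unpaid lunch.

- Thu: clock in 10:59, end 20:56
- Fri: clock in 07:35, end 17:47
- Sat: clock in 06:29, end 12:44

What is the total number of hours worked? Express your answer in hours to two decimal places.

Thu: 10:59–20:56 = 9 h 57 min; less 30 min break → 9 h 27 min
Fri: 07:35–17:47 = 10 h 12 min; less 30 min break → 9 h 42 min
Sat: 06:29–12:44 = 6 h 15 min; less 30 min break → 5 h 45 min
Total: 9 h 27 min + 9 h 42 min + 5 h 45 min = 24 h 54 min.

24.90 hours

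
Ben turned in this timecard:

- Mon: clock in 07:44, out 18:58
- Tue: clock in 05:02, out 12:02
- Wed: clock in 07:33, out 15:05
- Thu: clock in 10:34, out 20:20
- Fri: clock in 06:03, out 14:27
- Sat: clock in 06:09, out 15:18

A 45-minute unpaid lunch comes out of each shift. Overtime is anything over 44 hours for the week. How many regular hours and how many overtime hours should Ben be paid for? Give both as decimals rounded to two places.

Regular 44.00 hours, overtime 4.58 hours

Mon: 07:44–18:58 = 11 h 14 min; less 45 min break → 10 h 29 min
Tue: 05:02–12:02 = 7 h 0 min; less 45 min break → 6 h 15 min
Wed: 07:33–15:05 = 7 h 32 min; less 45 min break → 6 h 47 min
Thu: 10:34–20:20 = 9 h 46 min; less 45 min break → 9 h 1 min
Fri: 06:03–14:27 = 8 h 24 min; less 45 min break → 7 h 39 min
Sat: 06:09–15:18 = 9 h 9 min; less 45 min break → 8 h 24 min
Total worked: 48 h 35 min = 48.58 h.
Threshold 44 h → overtime 4 h 35 min, regular 44 h 0 min.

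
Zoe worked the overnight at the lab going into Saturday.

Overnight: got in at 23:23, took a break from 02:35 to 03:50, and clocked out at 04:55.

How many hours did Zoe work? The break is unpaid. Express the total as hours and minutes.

4 h 17 min

Overnight: 23:23 → midnight = 0 h 37 min; midnight → 04:55 = 4 h 55 min; span 5 h 32 min; less 75 min break → 4 h 17 min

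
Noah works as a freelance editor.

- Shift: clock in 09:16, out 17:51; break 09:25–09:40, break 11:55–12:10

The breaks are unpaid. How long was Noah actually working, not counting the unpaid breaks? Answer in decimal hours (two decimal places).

8.08 hours

Shift: 09:16–17:51 = 8 h 35 min; less 30 min break → 8 h 5 min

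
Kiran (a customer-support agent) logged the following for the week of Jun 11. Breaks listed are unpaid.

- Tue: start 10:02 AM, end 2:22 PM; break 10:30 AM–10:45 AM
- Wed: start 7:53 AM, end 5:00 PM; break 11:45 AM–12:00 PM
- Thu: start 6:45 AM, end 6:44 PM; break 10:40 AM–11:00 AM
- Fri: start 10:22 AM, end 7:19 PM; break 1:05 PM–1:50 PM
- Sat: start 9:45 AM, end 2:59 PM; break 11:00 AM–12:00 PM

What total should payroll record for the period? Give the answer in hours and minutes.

37 h 2 min

Tue: 10:02 AM–2:22 PM = 4 h 20 min; less 15 min break → 4 h 5 min
Wed: 7:53 AM–5:00 PM = 9 h 7 min; less 15 min break → 8 h 52 min
Thu: 6:45 AM–6:44 PM = 11 h 59 min; less 20 min break → 11 h 39 min
Fri: 10:22 AM–7:19 PM = 8 h 57 min; less 45 min break → 8 h 12 min
Sat: 9:45 AM–2:59 PM = 5 h 14 min; less 60 min break → 4 h 14 min
Total: 4 h 5 min + 8 h 52 min + 11 h 39 min + 8 h 12 min + 4 h 14 min = 37 h 2 min.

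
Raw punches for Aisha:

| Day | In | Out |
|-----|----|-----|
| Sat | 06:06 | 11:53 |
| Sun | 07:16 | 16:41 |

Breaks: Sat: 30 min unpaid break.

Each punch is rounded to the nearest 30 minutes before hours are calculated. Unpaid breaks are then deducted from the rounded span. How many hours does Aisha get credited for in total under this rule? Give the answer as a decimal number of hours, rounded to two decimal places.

14.50 hours

Sat: in 06:06→06:00, out 11:53→12:00; 6 h 0 min − 30 min = 5 h 30 min
Sun: in 07:16→07:30, out 16:41→16:30; 9 h 0 min
Total credited: 14 h 30 min.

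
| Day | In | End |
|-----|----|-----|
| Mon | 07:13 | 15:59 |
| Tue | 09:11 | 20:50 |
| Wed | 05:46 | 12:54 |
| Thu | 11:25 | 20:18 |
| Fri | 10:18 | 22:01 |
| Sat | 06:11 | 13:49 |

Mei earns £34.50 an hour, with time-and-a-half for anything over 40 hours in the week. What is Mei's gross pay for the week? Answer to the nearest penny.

£2196.79

Mon: 07:13–15:59 = 8 h 46 min
Tue: 09:11–20:50 = 11 h 39 min
Wed: 05:46–12:54 = 7 h 8 min
Thu: 11:25–20:18 = 8 h 53 min
Fri: 10:18–22:01 = 11 h 43 min
Sat: 06:11–13:49 = 7 h 38 min
Total worked: 55 h 47 min = 3347 min.
Regular 40 h 0 min = 2400 min at £34.50/h; overtime 15 h 47 min = 947 min at £51.75/h.
Pay = (2400 × £34.50 + 947 × £51.75) ÷ 60 = £2196.79.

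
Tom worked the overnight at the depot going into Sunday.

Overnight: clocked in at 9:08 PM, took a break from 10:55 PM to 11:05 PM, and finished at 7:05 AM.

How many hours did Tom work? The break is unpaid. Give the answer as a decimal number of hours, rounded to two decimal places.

Overnight: 9:08 PM → midnight = 2 h 52 min; midnight → 7:05 AM = 7 h 5 min; span 9 h 57 min; less 10 min break → 9 h 47 min

9.78 hours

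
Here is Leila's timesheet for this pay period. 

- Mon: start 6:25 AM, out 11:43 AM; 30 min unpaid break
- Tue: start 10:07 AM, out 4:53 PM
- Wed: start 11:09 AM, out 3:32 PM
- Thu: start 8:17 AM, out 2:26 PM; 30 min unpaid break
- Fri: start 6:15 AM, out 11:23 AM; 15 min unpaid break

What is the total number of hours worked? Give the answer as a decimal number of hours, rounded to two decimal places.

Mon: 6:25 AM–11:43 AM = 5 h 18 min; less 30 min break → 4 h 48 min
Tue: 10:07 AM–4:53 PM = 6 h 46 min
Wed: 11:09 AM–3:32 PM = 4 h 23 min
Thu: 8:17 AM–2:26 PM = 6 h 9 min; less 30 min break → 5 h 39 min
Fri: 6:15 AM–11:23 AM = 5 h 8 min; less 15 min break → 4 h 53 min
Total: 4 h 48 min + 6 h 46 min + 4 h 23 min + 5 h 39 min + 4 h 53 min = 26 h 29 min.

26.48 hours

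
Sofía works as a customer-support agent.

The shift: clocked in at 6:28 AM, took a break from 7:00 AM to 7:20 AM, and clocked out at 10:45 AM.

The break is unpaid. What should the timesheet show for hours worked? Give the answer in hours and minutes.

3 h 57 min

The shift: 6:28 AM–10:45 AM = 4 h 17 min; less 20 min break → 3 h 57 min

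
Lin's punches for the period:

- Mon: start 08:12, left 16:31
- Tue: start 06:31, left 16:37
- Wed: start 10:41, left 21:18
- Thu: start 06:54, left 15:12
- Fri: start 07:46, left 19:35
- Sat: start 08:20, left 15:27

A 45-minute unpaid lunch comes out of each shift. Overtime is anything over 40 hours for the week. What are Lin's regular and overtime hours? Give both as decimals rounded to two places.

Regular 40.00 hours, overtime 11.77 hours

Mon: 08:12–16:31 = 8 h 19 min; less 45 min break → 7 h 34 min
Tue: 06:31–16:37 = 10 h 6 min; less 45 min break → 9 h 21 min
Wed: 10:41–21:18 = 10 h 37 min; less 45 min break → 9 h 52 min
Thu: 06:54–15:12 = 8 h 18 min; less 45 min break → 7 h 33 min
Fri: 07:46–19:35 = 11 h 49 min; less 45 min break → 11 h 4 min
Sat: 08:20–15:27 = 7 h 7 min; less 45 min break → 6 h 22 min
Total worked: 51 h 46 min = 51.77 h.
Threshold 40 h → overtime 11 h 46 min, regular 40 h 0 min.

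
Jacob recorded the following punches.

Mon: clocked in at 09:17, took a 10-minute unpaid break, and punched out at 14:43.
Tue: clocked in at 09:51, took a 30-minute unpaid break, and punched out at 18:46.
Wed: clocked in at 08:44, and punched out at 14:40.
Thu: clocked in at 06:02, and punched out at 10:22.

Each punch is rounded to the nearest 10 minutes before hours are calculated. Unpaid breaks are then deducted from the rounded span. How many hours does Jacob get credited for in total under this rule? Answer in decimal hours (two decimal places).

Mon: in 09:17→09:20, out 14:43→14:40; 5 h 20 min − 10 min = 5 h 10 min
Tue: in 09:51→09:50, out 18:46→18:50; 9 h 0 min − 30 min = 8 h 30 min
Wed: in 08:44→08:40, out 14:40→14:40; 6 h 0 min
Thu: in 06:02→06:00, out 10:22→10:20; 4 h 20 min
Total credited: 24 h 0 min.

24.00 hours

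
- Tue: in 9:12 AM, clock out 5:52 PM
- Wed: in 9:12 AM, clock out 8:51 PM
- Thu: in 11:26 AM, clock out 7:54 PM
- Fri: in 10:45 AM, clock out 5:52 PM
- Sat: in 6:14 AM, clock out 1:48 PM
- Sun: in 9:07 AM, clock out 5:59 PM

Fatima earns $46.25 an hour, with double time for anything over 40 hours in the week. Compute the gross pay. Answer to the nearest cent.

$2990.83

Tue: 9:12 AM–5:52 PM = 8 h 40 min
Wed: 9:12 AM–8:51 PM = 11 h 39 min
Thu: 11:26 AM–7:54 PM = 8 h 28 min
Fri: 10:45 AM–5:52 PM = 7 h 7 min
Sat: 6:14 AM–1:48 PM = 7 h 34 min
Sun: 9:07 AM–5:59 PM = 8 h 52 min
Total worked: 52 h 20 min = 3140 min.
Regular 40 h 0 min = 2400 min at $46.25/h; overtime 12 h 20 min = 740 min at $92.50/h.
Pay = (2400 × $46.25 + 740 × $92.50) ÷ 60 = $2990.83.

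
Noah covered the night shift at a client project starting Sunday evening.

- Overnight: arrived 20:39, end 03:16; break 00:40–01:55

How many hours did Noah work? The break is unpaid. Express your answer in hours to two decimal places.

Overnight: 20:39 → midnight = 3 h 21 min; midnight → 03:16 = 3 h 16 min; span 6 h 37 min; less 75 min break → 5 h 22 min

5.37 hours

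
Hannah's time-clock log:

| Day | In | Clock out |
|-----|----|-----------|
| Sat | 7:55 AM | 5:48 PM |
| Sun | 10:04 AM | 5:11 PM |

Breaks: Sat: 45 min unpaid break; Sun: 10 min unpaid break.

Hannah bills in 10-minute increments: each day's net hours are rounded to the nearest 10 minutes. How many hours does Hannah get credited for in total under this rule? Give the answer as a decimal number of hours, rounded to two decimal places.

16.17 hours

Sat: 7:55 AM–5:48 PM = 9 h 53 min − 45 min = 9 h 8 min → rounds to 9 h 10 min
Sun: 10:04 AM–5:11 PM = 7 h 7 min − 10 min = 6 h 57 min → rounds to 7 h 0 min
Total credited: 16 h 10 min.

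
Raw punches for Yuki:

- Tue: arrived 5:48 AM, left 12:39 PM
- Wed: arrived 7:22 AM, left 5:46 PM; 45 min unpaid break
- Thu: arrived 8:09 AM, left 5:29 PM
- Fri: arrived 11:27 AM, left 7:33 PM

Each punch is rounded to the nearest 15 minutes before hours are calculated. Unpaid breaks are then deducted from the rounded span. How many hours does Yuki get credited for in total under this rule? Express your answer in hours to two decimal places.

Tue: in 5:48 AM→5:45 AM, out 12:39 PM→12:45 PM; 7 h 0 min
Wed: in 7:22 AM→7:15 AM, out 5:46 PM→5:45 PM; 10 h 30 min − 45 min = 9 h 45 min
Thu: in 8:09 AM→8:15 AM, out 5:29 PM→5:30 PM; 9 h 15 min
Fri: in 11:27 AM→11:30 AM, out 7:33 PM→7:30 PM; 8 h 0 min
Total credited: 34 h 0 min.

34.00 hours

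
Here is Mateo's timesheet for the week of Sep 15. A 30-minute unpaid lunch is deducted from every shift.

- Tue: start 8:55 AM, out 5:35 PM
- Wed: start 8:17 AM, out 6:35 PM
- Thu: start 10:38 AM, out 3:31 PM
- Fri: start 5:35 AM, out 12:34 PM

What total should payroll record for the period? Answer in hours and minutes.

Tue: 8:55 AM–5:35 PM = 8 h 40 min; less 30 min break → 8 h 10 min
Wed: 8:17 AM–6:35 PM = 10 h 18 min; less 30 min break → 9 h 48 min
Thu: 10:38 AM–3:31 PM = 4 h 53 min; less 30 min break → 4 h 23 min
Fri: 5:35 AM–12:34 PM = 6 h 59 min; less 30 min break → 6 h 29 min
Total: 8 h 10 min + 9 h 48 min + 4 h 23 min + 6 h 29 min = 28 h 50 min.

28 h 50 min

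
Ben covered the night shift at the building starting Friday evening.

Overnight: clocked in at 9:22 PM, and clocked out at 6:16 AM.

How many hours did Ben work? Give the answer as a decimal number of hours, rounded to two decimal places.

Overnight: 9:22 PM → midnight = 2 h 38 min; midnight → 6:16 AM = 6 h 16 min; span 8 h 54 min

8.90 hours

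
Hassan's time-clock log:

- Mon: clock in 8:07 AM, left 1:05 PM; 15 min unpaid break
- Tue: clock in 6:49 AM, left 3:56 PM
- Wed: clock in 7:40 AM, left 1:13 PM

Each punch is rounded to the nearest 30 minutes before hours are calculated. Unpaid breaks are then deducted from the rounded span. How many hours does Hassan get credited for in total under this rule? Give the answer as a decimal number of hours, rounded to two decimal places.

Mon: in 8:07 AM→8:00 AM, out 1:05 PM→1:00 PM; 5 h 0 min − 15 min = 4 h 45 min
Tue: in 6:49 AM→7:00 AM, out 3:56 PM→4:00 PM; 9 h 0 min
Wed: in 7:40 AM→7:30 AM, out 1:13 PM→1:00 PM; 5 h 30 min
Total credited: 19 h 15 min.

19.25 hours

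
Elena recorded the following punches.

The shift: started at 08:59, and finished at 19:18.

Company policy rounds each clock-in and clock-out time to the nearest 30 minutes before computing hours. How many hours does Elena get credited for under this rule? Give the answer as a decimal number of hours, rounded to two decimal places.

The shift: in 08:59→09:00, out 19:18→19:30; 10 h 30 min

10.50 hours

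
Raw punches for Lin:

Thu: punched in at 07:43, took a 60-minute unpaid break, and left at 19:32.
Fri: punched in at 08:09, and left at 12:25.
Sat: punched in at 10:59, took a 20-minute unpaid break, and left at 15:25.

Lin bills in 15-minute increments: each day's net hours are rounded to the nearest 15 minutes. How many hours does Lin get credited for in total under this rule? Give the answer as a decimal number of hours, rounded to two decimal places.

19.00 hours

Thu: 07:43–19:32 = 11 h 49 min − 60 min = 10 h 49 min → rounds to 10 h 45 min
Fri: 08:09–12:25 = 4 h 16 min → rounds to 4 h 15 min
Sat: 10:59–15:25 = 4 h 26 min − 20 min = 4 h 6 min → rounds to 4 h 0 min
Total credited: 19 h 0 min.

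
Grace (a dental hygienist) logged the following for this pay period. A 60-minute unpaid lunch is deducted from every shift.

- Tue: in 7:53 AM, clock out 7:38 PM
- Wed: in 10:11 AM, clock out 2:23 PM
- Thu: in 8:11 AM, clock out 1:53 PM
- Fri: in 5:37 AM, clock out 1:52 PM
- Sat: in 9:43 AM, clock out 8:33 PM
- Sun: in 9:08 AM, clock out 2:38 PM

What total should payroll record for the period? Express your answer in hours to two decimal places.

40.23 hours

Tue: 7:53 AM–7:38 PM = 11 h 45 min; less 60 min break → 10 h 45 min
Wed: 10:11 AM–2:23 PM = 4 h 12 min; less 60 min break → 3 h 12 min
Thu: 8:11 AM–1:53 PM = 5 h 42 min; less 60 min break → 4 h 42 min
Fri: 5:37 AM–1:52 PM = 8 h 15 min; less 60 min break → 7 h 15 min
Sat: 9:43 AM–8:33 PM = 10 h 50 min; less 60 min break → 9 h 50 min
Sun: 9:08 AM–2:38 PM = 5 h 30 min; less 60 min break → 4 h 30 min
Total: 10 h 45 min + 3 h 12 min + 4 h 42 min + 7 h 15 min + 9 h 50 min + 4 h 30 min = 40 h 14 min.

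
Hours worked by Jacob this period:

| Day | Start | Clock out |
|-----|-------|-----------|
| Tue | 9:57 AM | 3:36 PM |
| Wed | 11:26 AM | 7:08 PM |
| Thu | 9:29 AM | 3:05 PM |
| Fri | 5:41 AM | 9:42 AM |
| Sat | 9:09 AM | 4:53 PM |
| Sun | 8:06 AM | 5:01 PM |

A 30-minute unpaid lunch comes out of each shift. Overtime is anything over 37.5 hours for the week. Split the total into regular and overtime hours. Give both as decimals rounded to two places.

Regular 36.62 hours, overtime 0.00 hours

Tue: 9:57 AM–3:36 PM = 5 h 39 min; less 30 min break → 5 h 9 min
Wed: 11:26 AM–7:08 PM = 7 h 42 min; less 30 min break → 7 h 12 min
Thu: 9:29 AM–3:05 PM = 5 h 36 min; less 30 min break → 5 h 6 min
Fri: 5:41 AM–9:42 AM = 4 h 1 min; less 30 min break → 3 h 31 min
Sat: 9:09 AM–4:53 PM = 7 h 44 min; less 30 min break → 7 h 14 min
Sun: 8:06 AM–5:01 PM = 8 h 55 min; less 30 min break → 8 h 25 min
Total worked: 36 h 37 min = 36.62 h.
Threshold 37.5 h → overtime 0 h 0 min, regular 36 h 37 min.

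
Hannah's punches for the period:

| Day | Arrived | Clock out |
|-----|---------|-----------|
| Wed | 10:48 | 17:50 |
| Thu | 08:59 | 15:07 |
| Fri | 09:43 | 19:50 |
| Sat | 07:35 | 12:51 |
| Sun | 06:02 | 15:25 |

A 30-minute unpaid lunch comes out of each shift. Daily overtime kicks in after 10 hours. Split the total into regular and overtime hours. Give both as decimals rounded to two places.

Wed: 10:48–17:50 = 7 h 2 min; less 30 min break → 6 h 32 min
Thu: 08:59–15:07 = 6 h 8 min; less 30 min break → 5 h 38 min
Fri: 09:43–19:50 = 10 h 7 min; less 30 min break → 9 h 37 min
Sat: 07:35–12:51 = 5 h 16 min; less 30 min break → 4 h 46 min
Sun: 06:02–15:25 = 9 h 23 min; less 30 min break → 8 h 53 min
Wed reg 6 h 32 min / OT 0 h 0 min; Thu reg 5 h 38 min / OT 0 h 0 min; Fri reg 9 h 37 min / OT 0 h 0 min; Sat reg 4 h 46 min / OT 0 h 0 min; Sun reg 8 h 53 min / OT 0 h 0 min.
Totals: regular 35 h 26 min, overtime 0 h 0 min.

Regular 35.43 hours, overtime 0.00 hours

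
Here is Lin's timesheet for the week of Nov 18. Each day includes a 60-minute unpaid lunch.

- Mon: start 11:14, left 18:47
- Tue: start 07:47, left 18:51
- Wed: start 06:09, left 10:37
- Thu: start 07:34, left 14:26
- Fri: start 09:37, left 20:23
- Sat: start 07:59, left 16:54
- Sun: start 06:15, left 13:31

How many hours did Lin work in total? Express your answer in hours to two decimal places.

Mon: 11:14–18:47 = 7 h 33 min; less 60 min break → 6 h 33 min
Tue: 07:47–18:51 = 11 h 4 min; less 60 min break → 10 h 4 min
Wed: 06:09–10:37 = 4 h 28 min; less 60 min break → 3 h 28 min
Thu: 07:34–14:26 = 6 h 52 min; less 60 min break → 5 h 52 min
Fri: 09:37–20:23 = 10 h 46 min; less 60 min break → 9 h 46 min
Sat: 07:59–16:54 = 8 h 55 min; less 60 min break → 7 h 55 min
Sun: 06:15–13:31 = 7 h 16 min; less 60 min break → 6 h 16 min
Total: 6 h 33 min + 10 h 4 min + 3 h 28 min + 5 h 52 min + 9 h 46 min + 7 h 55 min + 6 h 16 min = 49 h 54 min.

49.90 hours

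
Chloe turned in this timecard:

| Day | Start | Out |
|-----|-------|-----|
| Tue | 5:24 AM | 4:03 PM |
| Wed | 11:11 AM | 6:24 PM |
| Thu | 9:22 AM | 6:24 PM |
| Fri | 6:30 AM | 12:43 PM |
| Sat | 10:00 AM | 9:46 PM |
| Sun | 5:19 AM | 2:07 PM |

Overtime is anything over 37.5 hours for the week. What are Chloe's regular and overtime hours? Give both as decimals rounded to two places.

Tue: 5:24 AM–4:03 PM = 10 h 39 min
Wed: 11:11 AM–6:24 PM = 7 h 13 min
Thu: 9:22 AM–6:24 PM = 9 h 2 min
Fri: 6:30 AM–12:43 PM = 6 h 13 min
Sat: 10:00 AM–9:46 PM = 11 h 46 min
Sun: 5:19 AM–2:07 PM = 8 h 48 min
Total worked: 53 h 41 min = 53.68 h.
Threshold 37.5 h → overtime 16 h 11 min, regular 37 h 30 min.

Regular 37.50 hours, overtime 16.18 hours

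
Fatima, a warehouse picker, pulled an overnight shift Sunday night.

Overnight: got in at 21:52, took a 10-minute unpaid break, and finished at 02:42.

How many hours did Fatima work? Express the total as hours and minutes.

4 h 40 min

Overnight: 21:52 → midnight = 2 h 8 min; midnight → 02:42 = 2 h 42 min; span 4 h 50 min; less 10 min break → 4 h 40 min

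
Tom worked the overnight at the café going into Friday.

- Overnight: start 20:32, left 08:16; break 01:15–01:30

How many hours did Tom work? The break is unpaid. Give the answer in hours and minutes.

Overnight: 20:32 → midnight = 3 h 28 min; midnight → 08:16 = 8 h 16 min; span 11 h 44 min; less 15 min break → 11 h 29 min

11 h 29 min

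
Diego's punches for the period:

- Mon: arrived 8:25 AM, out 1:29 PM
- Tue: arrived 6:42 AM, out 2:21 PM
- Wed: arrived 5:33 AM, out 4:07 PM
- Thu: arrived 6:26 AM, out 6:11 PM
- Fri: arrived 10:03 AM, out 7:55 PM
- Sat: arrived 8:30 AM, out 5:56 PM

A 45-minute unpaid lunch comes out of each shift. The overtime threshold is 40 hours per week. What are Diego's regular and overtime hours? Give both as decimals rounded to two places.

Mon: 8:25 AM–1:29 PM = 5 h 4 min; less 45 min break → 4 h 19 min
Tue: 6:42 AM–2:21 PM = 7 h 39 min; less 45 min break → 6 h 54 min
Wed: 5:33 AM–4:07 PM = 10 h 34 min; less 45 min break → 9 h 49 min
Thu: 6:26 AM–6:11 PM = 11 h 45 min; less 45 min break → 11 h 0 min
Fri: 10:03 AM–7:55 PM = 9 h 52 min; less 45 min break → 9 h 7 min
Sat: 8:30 AM–5:56 PM = 9 h 26 min; less 45 min break → 8 h 41 min
Total worked: 49 h 50 min = 49.83 h.
Threshold 40 h → overtime 9 h 50 min, regular 40 h 0 min.

Regular 40.00 hours, overtime 9.83 hours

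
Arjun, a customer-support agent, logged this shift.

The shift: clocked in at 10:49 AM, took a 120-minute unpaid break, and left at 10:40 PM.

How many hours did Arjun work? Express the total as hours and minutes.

The shift: 10:49 AM–10:40 PM = 11 h 51 min; less 120 min break → 9 h 51 min

9 h 51 min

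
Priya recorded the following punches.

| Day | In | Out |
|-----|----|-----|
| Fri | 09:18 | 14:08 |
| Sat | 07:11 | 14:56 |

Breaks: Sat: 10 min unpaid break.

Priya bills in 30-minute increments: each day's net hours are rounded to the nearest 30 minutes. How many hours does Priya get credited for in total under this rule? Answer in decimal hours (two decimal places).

12.50 hours

Fri: 09:18–14:08 = 4 h 50 min → rounds to 5 h 0 min
Sat: 07:11–14:56 = 7 h 45 min − 10 min = 7 h 35 min → rounds to 7 h 30 min
Total credited: 12 h 30 min.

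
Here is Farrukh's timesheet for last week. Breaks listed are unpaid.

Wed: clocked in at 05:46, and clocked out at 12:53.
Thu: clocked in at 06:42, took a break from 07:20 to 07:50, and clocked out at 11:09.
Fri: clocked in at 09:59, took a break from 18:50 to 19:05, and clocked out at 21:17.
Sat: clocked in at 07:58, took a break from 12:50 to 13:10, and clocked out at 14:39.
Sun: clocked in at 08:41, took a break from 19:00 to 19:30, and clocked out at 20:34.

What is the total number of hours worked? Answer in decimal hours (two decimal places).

Wed: 05:46–12:53 = 7 h 7 min
Thu: 06:42–11:09 = 4 h 27 min; less 30 min break → 3 h 57 min
Fri: 09:59–21:17 = 11 h 18 min; less 15 min break → 11 h 3 min
Sat: 07:58–14:39 = 6 h 41 min; less 20 min break → 6 h 21 min
Sun: 08:41–20:34 = 11 h 53 min; less 30 min break → 11 h 23 min
Total: 7 h 7 min + 3 h 57 min + 11 h 3 min + 6 h 21 min + 11 h 23 min = 39 h 51 min.

39.85 hours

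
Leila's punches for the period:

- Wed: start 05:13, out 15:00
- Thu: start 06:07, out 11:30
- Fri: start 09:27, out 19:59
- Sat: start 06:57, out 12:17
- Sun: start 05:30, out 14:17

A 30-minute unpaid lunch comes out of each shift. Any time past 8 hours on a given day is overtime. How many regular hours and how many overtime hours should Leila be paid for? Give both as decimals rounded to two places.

Wed: 05:13–15:00 = 9 h 47 min; less 30 min break → 9 h 17 min
Thu: 06:07–11:30 = 5 h 23 min; less 30 min break → 4 h 53 min
Fri: 09:27–19:59 = 10 h 32 min; less 30 min break → 10 h 2 min
Sat: 06:57–12:17 = 5 h 20 min; less 30 min break → 4 h 50 min
Sun: 05:30–14:17 = 8 h 47 min; less 30 min break → 8 h 17 min
Wed reg 8 h 0 min / OT 1 h 17 min; Thu reg 4 h 53 min / OT 0 h 0 min; Fri reg 8 h 0 min / OT 2 h 2 min; Sat reg 4 h 50 min / OT 0 h 0 min; Sun reg 8 h 0 min / OT 0 h 17 min.
Totals: regular 33 h 43 min, overtime 3 h 36 min.

Regular 33.72 hours, overtime 3.60 hours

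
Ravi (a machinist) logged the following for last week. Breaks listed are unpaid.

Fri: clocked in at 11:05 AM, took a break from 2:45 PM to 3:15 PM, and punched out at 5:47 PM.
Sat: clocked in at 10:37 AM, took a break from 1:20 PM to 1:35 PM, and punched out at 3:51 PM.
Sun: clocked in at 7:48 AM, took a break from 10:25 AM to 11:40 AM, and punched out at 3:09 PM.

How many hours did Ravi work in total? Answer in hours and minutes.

17 h 17 min

Fri: 11:05 AM–5:47 PM = 6 h 42 min; less 30 min break → 6 h 12 min
Sat: 10:37 AM–3:51 PM = 5 h 14 min; less 15 min break → 4 h 59 min
Sun: 7:48 AM–3:09 PM = 7 h 21 min; less 75 min break → 6 h 6 min
Total: 6 h 12 min + 4 h 59 min + 6 h 6 min = 17 h 17 min.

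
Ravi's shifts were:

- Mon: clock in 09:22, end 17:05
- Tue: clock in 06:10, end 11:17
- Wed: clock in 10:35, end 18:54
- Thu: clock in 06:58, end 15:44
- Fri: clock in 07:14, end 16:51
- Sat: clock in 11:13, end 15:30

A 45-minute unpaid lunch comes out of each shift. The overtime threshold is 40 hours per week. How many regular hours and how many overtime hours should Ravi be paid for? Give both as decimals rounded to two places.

Regular 39.32 hours, overtime 0.00 hours

Mon: 09:22–17:05 = 7 h 43 min; less 45 min break → 6 h 58 min
Tue: 06:10–11:17 = 5 h 7 min; less 45 min break → 4 h 22 min
Wed: 10:35–18:54 = 8 h 19 min; less 45 min break → 7 h 34 min
Thu: 06:58–15:44 = 8 h 46 min; less 45 min break → 8 h 1 min
Fri: 07:14–16:51 = 9 h 37 min; less 45 min break → 8 h 52 min
Sat: 11:13–15:30 = 4 h 17 min; less 45 min break → 3 h 32 min
Total worked: 39 h 19 min = 39.32 h.
Threshold 40 h → overtime 0 h 0 min, regular 39 h 19 min.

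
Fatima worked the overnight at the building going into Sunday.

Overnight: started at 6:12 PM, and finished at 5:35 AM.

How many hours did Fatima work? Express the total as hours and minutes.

Overnight: 6:12 PM → midnight = 5 h 48 min; midnight → 5:35 AM = 5 h 35 min; span 11 h 23 min

11 h 23 min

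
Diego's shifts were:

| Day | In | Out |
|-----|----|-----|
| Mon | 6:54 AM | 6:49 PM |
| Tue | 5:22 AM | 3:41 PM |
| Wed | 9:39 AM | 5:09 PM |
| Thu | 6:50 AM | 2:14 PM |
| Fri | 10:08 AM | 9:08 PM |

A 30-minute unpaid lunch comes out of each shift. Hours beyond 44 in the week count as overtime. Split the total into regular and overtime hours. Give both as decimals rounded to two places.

Mon: 6:54 AM–6:49 PM = 11 h 55 min; less 30 min break → 11 h 25 min
Tue: 5:22 AM–3:41 PM = 10 h 19 min; less 30 min break → 9 h 49 min
Wed: 9:39 AM–5:09 PM = 7 h 30 min; less 30 min break → 7 h 0 min
Thu: 6:50 AM–2:14 PM = 7 h 24 min; less 30 min break → 6 h 54 min
Fri: 10:08 AM–9:08 PM = 11 h 0 min; less 30 min break → 10 h 30 min
Total worked: 45 h 38 min = 45.63 h.
Threshold 44 h → overtime 1 h 38 min, regular 44 h 0 min.

Regular 44.00 hours, overtime 1.63 hours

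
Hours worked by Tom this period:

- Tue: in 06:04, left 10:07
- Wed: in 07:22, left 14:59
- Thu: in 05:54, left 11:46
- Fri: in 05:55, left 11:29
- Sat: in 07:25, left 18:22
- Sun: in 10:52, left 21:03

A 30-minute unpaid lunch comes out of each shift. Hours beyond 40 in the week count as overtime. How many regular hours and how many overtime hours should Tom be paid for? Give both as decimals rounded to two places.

Tue: 06:04–10:07 = 4 h 3 min; less 30 min break → 3 h 33 min
Wed: 07:22–14:59 = 7 h 37 min; less 30 min break → 7 h 7 min
Thu: 05:54–11:46 = 5 h 52 min; less 30 min break → 5 h 22 min
Fri: 05:55–11:29 = 5 h 34 min; less 30 min break → 5 h 4 min
Sat: 07:25–18:22 = 10 h 57 min; less 30 min break → 10 h 27 min
Sun: 10:52–21:03 = 10 h 11 min; less 30 min break → 9 h 41 min
Total worked: 41 h 14 min = 41.23 h.
Threshold 40 h → overtime 1 h 14 min, regular 40 h 0 min.

Regular 40.00 hours, overtime 1.23 hours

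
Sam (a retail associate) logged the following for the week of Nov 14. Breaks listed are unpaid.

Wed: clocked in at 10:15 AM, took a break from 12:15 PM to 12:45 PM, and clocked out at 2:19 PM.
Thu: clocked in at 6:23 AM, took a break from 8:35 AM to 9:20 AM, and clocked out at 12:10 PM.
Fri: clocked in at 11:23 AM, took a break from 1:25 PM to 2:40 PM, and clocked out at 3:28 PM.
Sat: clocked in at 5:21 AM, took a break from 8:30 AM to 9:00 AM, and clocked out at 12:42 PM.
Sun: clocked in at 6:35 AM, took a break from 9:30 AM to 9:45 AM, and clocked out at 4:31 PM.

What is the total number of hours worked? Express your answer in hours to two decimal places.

Wed: 10:15 AM–2:19 PM = 4 h 4 min; less 30 min break → 3 h 34 min
Thu: 6:23 AM–12:10 PM = 5 h 47 min; less 45 min break → 5 h 2 min
Fri: 11:23 AM–3:28 PM = 4 h 5 min; less 75 min break → 2 h 50 min
Sat: 5:21 AM–12:42 PM = 7 h 21 min; less 30 min break → 6 h 51 min
Sun: 6:35 AM–4:31 PM = 9 h 56 min; less 15 min break → 9 h 41 min
Total: 3 h 34 min + 5 h 2 min + 2 h 50 min + 6 h 51 min + 9 h 41 min = 27 h 58 min.

27.97 hours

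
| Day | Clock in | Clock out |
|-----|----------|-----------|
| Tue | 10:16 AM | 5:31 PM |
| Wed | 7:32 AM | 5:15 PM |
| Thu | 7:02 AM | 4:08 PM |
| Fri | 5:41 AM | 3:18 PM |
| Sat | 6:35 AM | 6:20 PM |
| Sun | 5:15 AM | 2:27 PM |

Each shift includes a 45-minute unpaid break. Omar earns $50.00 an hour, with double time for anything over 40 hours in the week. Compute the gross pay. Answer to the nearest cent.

Tue: 10:16 AM–5:31 PM = 7 h 15 min; less 45 min break → 6 h 30 min
Wed: 7:32 AM–5:15 PM = 9 h 43 min; less 45 min break → 8 h 58 min
Thu: 7:02 AM–4:08 PM = 9 h 6 min; less 45 min break → 8 h 21 min
Fri: 5:41 AM–3:18 PM = 9 h 37 min; less 45 min break → 8 h 52 min
Sat: 6:35 AM–6:20 PM = 11 h 45 min; less 45 min break → 11 h 0 min
Sun: 5:15 AM–2:27 PM = 9 h 12 min; less 45 min break → 8 h 27 min
Total worked: 52 h 8 min = 3128 min.
Regular 40 h 0 min = 2400 min at $50.00/h; overtime 12 h 8 min = 728 min at $100.00/h.
Pay = (2400 × $50.00 + 728 × $100.00) ÷ 60 = $3213.33.

$3213.33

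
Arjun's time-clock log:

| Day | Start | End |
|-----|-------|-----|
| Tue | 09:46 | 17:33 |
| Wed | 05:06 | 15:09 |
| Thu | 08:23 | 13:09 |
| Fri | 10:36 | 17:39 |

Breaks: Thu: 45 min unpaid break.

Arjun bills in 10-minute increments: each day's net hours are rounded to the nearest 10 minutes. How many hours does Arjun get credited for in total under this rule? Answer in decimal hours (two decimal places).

Tue: 09:46–17:33 = 7 h 47 min → rounds to 7 h 50 min
Wed: 05:06–15:09 = 10 h 3 min → rounds to 10 h 0 min
Thu: 08:23–13:09 = 4 h 46 min − 45 min = 4 h 1 min → rounds to 4 h 0 min
Fri: 10:36–17:39 = 7 h 3 min → rounds to 7 h 0 min
Total credited: 28 h 50 min.

28.83 hours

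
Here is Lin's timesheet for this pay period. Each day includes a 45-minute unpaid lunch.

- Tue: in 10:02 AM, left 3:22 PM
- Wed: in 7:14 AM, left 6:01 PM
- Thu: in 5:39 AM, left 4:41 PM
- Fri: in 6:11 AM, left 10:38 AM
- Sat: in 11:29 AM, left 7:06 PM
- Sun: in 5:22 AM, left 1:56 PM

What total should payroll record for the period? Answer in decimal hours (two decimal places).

Tue: 10:02 AM–3:22 PM = 5 h 20 min; less 45 min break → 4 h 35 min
Wed: 7:14 AM–6:01 PM = 10 h 47 min; less 45 min break → 10 h 2 min
Thu: 5:39 AM–4:41 PM = 11 h 2 min; less 45 min break → 10 h 17 min
Fri: 6:11 AM–10:38 AM = 4 h 27 min; less 45 min break → 3 h 42 min
Sat: 11:29 AM–7:06 PM = 7 h 37 min; less 45 min break → 6 h 52 min
Sun: 5:22 AM–1:56 PM = 8 h 34 min; less 45 min break → 7 h 49 min
Total: 4 h 35 min + 10 h 2 min + 10 h 17 min + 3 h 42 min + 6 h 52 min + 7 h 49 min = 43 h 17 min.

43.28 hours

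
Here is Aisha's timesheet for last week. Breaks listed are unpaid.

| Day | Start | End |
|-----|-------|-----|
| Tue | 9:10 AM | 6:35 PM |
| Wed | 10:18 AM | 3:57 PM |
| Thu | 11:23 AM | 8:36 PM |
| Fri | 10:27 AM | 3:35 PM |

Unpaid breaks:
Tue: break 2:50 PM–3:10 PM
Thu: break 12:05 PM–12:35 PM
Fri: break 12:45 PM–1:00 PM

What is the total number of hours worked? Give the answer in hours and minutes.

Tue: 9:10 AM–6:35 PM = 9 h 25 min; less 20 min break → 9 h 5 min
Wed: 10:18 AM–3:57 PM = 5 h 39 min
Thu: 11:23 AM–8:36 PM = 9 h 13 min; less 30 min break → 8 h 43 min
Fri: 10:27 AM–3:35 PM = 5 h 8 min; less 15 min break → 4 h 53 min
Total: 9 h 5 min + 5 h 39 min + 8 h 43 min + 4 h 53 min = 28 h 20 min.

28 h 20 min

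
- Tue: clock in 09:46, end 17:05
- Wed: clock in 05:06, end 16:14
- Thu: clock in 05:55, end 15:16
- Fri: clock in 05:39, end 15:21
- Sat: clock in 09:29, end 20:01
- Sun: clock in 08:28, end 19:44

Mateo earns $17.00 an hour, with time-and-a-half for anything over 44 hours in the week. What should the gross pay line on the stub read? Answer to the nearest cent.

$1138.15

Tue: 09:46–17:05 = 7 h 19 min
Wed: 05:06–16:14 = 11 h 8 min
Thu: 05:55–15:16 = 9 h 21 min
Fri: 05:39–15:21 = 9 h 42 min
Sat: 09:29–20:01 = 10 h 32 min
Sun: 08:28–19:44 = 11 h 16 min
Total worked: 59 h 18 min = 3558 min.
Regular 44 h 0 min = 2640 min at $17.00/h; overtime 15 h 18 min = 918 min at $25.50/h.
Pay = (2640 × $17.00 + 918 × $25.50) ÷ 60 = $1138.15.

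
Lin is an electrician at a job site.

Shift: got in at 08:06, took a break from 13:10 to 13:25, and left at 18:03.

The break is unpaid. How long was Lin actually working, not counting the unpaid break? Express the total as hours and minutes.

9 h 42 min

Shift: 08:06–18:03 = 9 h 57 min; less 15 min break → 9 h 42 min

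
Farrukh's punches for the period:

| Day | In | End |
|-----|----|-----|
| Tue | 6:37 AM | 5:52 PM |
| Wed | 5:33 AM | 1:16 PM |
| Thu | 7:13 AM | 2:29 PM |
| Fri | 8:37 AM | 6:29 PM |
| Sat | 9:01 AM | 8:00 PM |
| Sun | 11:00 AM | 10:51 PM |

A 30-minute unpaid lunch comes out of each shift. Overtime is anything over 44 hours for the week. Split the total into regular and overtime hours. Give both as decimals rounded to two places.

Tue: 6:37 AM–5:52 PM = 11 h 15 min; less 30 min break → 10 h 45 min
Wed: 5:33 AM–1:16 PM = 7 h 43 min; less 30 min break → 7 h 13 min
Thu: 7:13 AM–2:29 PM = 7 h 16 min; less 30 min break → 6 h 46 min
Fri: 8:37 AM–6:29 PM = 9 h 52 min; less 30 min break → 9 h 22 min
Sat: 9:01 AM–8:00 PM = 10 h 59 min; less 30 min break → 10 h 29 min
Sun: 11:00 AM–10:51 PM = 11 h 51 min; less 30 min break → 11 h 21 min
Total worked: 55 h 56 min = 55.93 h.
Threshold 44 h → overtime 11 h 56 min, regular 44 h 0 min.

Regular 44.00 hours, overtime 11.93 hours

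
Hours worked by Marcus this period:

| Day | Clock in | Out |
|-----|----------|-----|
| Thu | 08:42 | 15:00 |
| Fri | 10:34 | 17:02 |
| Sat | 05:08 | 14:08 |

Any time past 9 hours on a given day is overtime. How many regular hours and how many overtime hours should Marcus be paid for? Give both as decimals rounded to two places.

Regular 21.77 hours, overtime 0.00 hours

Thu: 08:42–15:00 = 6 h 18 min
Fri: 10:34–17:02 = 6 h 28 min
Sat: 05:08–14:08 = 9 h 0 min
Thu reg 6 h 18 min / OT 0 h 0 min; Fri reg 6 h 28 min / OT 0 h 0 min; Sat reg 9 h 0 min / OT 0 h 0 min.
Totals: regular 21 h 46 min, overtime 0 h 0 min.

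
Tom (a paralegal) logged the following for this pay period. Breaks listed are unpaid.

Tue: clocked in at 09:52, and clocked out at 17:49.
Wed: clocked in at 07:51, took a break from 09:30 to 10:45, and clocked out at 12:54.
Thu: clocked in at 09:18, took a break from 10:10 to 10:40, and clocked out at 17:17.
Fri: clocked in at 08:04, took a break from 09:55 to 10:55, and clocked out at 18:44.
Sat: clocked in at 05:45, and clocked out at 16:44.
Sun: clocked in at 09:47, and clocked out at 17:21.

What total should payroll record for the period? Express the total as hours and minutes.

Tue: 09:52–17:49 = 7 h 57 min
Wed: 07:51–12:54 = 5 h 3 min; less 75 min break → 3 h 48 min
Thu: 09:18–17:17 = 7 h 59 min; less 30 min break → 7 h 29 min
Fri: 08:04–18:44 = 10 h 40 min; less 60 min break → 9 h 40 min
Sat: 05:45–16:44 = 10 h 59 min
Sun: 09:47–17:21 = 7 h 34 min
Total: 7 h 57 min + 3 h 48 min + 7 h 29 min + 9 h 40 min + 10 h 59 min + 7 h 34 min = 47 h 27 min.

47 h 27 min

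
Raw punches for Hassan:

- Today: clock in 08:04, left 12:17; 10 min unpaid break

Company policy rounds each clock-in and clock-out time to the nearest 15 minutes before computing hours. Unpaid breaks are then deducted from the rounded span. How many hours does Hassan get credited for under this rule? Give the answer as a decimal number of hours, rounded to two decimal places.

Today: in 08:04→08:00, out 12:17→12:15; 4 h 15 min − 10 min = 4 h 5 min

4.08 hours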